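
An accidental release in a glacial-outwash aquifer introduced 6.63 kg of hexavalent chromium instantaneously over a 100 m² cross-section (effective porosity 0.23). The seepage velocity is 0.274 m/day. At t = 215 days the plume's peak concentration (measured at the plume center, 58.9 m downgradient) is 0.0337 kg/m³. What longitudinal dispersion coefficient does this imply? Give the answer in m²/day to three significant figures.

0.0271 m²/day

At the plume center C_max = M/(n_e·A·√(4πDt)), so D = M²/(4πt·(n_e·A·C_max)²).
n_e·A·C_max = 0.23 × 100 × 0.0337 = 0.7751 kg/m.
D = 6.63²/(4π × 215 × 0.7751²) = 0.0271 m²/day.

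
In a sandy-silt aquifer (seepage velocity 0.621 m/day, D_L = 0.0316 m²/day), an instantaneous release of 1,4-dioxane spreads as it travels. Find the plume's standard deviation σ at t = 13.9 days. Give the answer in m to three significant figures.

0.937 m

Dispersive spreading gives a Gaussian with σ² = 2Dt; advection only shifts the center.
σ = √(2 × 0.0316 × 13.9) = 0.937 m.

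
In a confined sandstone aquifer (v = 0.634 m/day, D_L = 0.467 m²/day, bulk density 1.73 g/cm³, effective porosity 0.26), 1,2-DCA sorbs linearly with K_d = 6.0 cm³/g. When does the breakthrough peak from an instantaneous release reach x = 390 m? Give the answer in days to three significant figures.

Retardation factor R = 1 + ρ_b·K_d/n = 1 + 1.73 × 6.0/0.26 = 40.92.
Sorption retards both mechanisms: v_R = v/R = 0.01549 m/day, D_R = D/R = 0.01141 m²/day.
Peak time from v_R²t² + 2D_R t − x² = 0: t = (√(D_R² + v_R²x²) − D_R)/v_R².
√(D_R² + v_R²x²) = √(0.01141² + 0.01549² × 390²) = 6.041; v_R² = 0.0002399.
t = (6.041 − 0.01141)/0.0002399 = 25100 days.

25100 days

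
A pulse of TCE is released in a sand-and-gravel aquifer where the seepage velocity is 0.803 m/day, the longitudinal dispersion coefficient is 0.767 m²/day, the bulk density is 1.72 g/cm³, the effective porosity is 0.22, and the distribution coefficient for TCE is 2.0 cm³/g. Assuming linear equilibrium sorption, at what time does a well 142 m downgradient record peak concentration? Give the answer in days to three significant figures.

2920 days

Retardation factor R = 1 + ρ_b·K_d/n = 1 + 1.72 × 2.0/0.22 = 16.64.
Sorption retards both mechanisms: v_R = v/R = 0.04826 m/day, D_R = D/R = 0.04609 m²/day.
Peak time from v_R²t² + 2D_R t − x² = 0: t = (√(D_R² + v_R²x²) − D_R)/v_R².
√(D_R² + v_R²x²) = √(0.04609² + 0.04826² × 142²) = 6.853; v_R² = 0.002329.
t = (6.853 − 0.04609)/0.002329 = 2920 days.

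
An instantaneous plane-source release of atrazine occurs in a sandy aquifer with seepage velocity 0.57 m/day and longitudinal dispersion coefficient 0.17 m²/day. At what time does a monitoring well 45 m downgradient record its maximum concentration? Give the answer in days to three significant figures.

For the 1D instantaneous-source solution, setting ∂C/∂t = 0 at fixed x gives v²t² + 2Dt − x² = 0, so t = (√(D² + v²x²) − D)/v².
√(D² + v²x²) = √(0.17² + 0.57² × 45²) = 25.65; v² = 0.3249.
t = (25.65 − 0.17)/0.3249 = 78.4 days (vs. the pure-advection estimate x/v = 78.9 d).

78.4 days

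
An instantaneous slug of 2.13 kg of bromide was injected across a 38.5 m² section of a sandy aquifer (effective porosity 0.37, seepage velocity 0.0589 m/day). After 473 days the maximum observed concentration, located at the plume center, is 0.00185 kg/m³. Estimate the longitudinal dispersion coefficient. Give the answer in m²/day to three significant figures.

1.10 m²/day

At the plume center C_max = M/(n_e·A·√(4πDt)), so D = M²/(4πt·(n_e·A·C_max)²).
n_e·A·C_max = 0.37 × 38.5 × 0.00185 = 0.02635 kg/m.
D = 2.13²/(4π × 473 × 0.02635²) = 1.10 m²/day.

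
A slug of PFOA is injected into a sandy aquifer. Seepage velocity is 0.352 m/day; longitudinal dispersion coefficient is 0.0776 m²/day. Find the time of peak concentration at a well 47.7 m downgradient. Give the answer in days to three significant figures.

For the 1D instantaneous-source solution, setting ∂C/∂t = 0 at fixed x gives v²t² + 2Dt − x² = 0, so t = (√(D² + v²x²) − D)/v².
√(D² + v²x²) = √(0.0776² + 0.352² × 47.7²) = 16.79; v² = 0.123904.
t = (16.79 − 0.0776)/0.123904 = 135 days (vs. the pure-advection estimate x/v = 136 d).

135 days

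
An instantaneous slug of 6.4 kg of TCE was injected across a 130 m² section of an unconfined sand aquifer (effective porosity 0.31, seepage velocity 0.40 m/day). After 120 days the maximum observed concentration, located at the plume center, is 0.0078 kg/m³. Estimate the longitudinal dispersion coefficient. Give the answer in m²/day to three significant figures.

0.275 m²/day

At the plume center C_max = M/(n_e·A·√(4πDt)), so D = M²/(4πt·(n_e·A·C_max)²).
n_e·A·C_max = 0.31 × 130 × 0.0078 = 0.3143 kg/m.
D = 6.4²/(4π × 120 × 0.3143²) = 0.275 m²/day.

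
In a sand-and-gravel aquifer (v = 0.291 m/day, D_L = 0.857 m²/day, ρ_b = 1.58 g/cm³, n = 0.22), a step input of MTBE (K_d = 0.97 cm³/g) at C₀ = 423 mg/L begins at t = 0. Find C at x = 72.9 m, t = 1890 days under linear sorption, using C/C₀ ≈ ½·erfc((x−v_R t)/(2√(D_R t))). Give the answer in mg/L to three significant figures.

179 mg/L

Retardation factor R = 1 + ρ_b·K_d/n = 1 + 1.58 × 0.97/0.22 = 7.966.
Sorption retards both mechanisms: v_R = v/R = 0.03653 m/day, D_R = D/R = 0.1076 m²/day.
v_R·t = 0.03653 × 1890 = 69.0417 m; 2√(D_R t) = 28.52 m; argument = (72.9 − 69.0417)/28.52 = 0.1353.
C = C₀ × ½·erfc(0.1353) = 423 × 0.4241 = 179 mg/L.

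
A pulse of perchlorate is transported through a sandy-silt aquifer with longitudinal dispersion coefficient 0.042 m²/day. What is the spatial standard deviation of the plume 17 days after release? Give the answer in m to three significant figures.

Dispersive spreading gives a Gaussian with σ² = 2Dt; advection only shifts the center.
σ = √(2 × 0.042 × 17) = 1.19 m.

1.19 m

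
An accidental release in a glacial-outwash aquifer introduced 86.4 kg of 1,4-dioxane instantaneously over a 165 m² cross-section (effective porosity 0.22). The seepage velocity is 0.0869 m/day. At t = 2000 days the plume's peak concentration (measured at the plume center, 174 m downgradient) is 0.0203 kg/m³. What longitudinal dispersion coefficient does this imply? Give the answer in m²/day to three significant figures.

At the plume center C_max = M/(n_e·A·√(4πDt)), so D = M²/(4πt·(n_e·A·C_max)²).
n_e·A·C_max = 0.22 × 165 × 0.0203 = 0.7369 kg/m.
D = 86.4²/(4π × 2000 × 0.7369²) = 0.547 m²/day.

0.547 m²/day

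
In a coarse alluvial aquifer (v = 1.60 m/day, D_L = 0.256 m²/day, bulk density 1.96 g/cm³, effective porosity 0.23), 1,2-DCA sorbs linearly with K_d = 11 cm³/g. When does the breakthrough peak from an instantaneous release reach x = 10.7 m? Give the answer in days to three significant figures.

Retardation factor R = 1 + ρ_b·K_d/n = 1 + 1.96 × 11/0.23 = 94.74.
Sorption retards both mechanisms: v_R = v/R = 0.01689 m/day, D_R = D/R = 0.002702 m²/day.
Peak time from v_R²t² + 2D_R t − x² = 0: t = (√(D_R² + v_R²x²) − D_R)/v_R².
√(D_R² + v_R²x²) = √(0.002702² + 0.01689² × 10.7²) = 0.1807; v_R² = 0.0002853.
t = (0.1807 − 0.002702)/0.0002853 = 624 days.

624 days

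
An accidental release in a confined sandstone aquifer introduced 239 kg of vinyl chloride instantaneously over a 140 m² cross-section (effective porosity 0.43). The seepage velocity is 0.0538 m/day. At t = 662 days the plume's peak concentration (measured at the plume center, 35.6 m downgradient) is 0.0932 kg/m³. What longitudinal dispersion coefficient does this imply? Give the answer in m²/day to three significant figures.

At the plume center C_max = M/(n_e·A·√(4πDt)), so D = M²/(4πt·(n_e·A·C_max)²).
n_e·A·C_max = 0.43 × 140 × 0.0932 = 5.611 kg/m.
D = 239²/(4π × 662 × 5.611²) = 0.218 m²/day.

0.218 m²/day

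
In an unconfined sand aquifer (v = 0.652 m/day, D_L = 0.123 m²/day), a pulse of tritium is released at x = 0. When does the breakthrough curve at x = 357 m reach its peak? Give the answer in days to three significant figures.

For the 1D instantaneous-source solution, setting ∂C/∂t = 0 at fixed x gives v²t² + 2Dt − x² = 0, so t = (√(D² + v²x²) − D)/v².
√(D² + v²x²) = √(0.123² + 0.652² × 357²) = 232.8; v² = 0.425104.
t = (232.8 − 0.123)/0.425104 = 547 days (vs. the pure-advection estimate x/v = 548 d).

547 days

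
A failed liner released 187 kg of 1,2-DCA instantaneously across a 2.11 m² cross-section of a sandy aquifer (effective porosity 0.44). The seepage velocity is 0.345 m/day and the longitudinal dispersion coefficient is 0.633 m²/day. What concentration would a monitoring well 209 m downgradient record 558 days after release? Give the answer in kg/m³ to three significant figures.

For an instantaneous plane source, C(x,t) = M/(n_e·A·√(4πDt)) · exp(−(x−vt)²/(4Dt)), with n_e·A the pore (flow) area.
Plume center vt = 0.345 × 558 = 192.51 m, so the well at 209 m is 16.49 m downgradient of the peak.
√(4πDt) = 66.62 m, giving peak height M/(n_e·A·√(4πDt)) = 187/(0.44 × 2.11 × 66.62) = 3.023 kg/m³.
(x−vt)²/(4Dt) = (16.49)²/(4 × 0.633 × 558) = 0.1925; exp(−0.1925) = 0.8249.
C = 3.023 × 0.8249 = 2.49 kg/m³.

2.49 kg/m³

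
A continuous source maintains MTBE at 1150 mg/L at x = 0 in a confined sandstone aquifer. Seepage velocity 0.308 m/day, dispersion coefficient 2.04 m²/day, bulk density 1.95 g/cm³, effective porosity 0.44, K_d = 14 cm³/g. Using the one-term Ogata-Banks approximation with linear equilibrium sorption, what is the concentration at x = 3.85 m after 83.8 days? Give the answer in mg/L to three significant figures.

80.2 mg/L

Retardation factor R = 1 + ρ_b·K_d/n = 1 + 1.95 × 14/0.44 = 63.05.
Sorption retards both mechanisms: v_R = v/R = 0.004885 m/day, D_R = D/R = 0.03236 m²/day.
v_R·t = 0.004885 × 83.8 = 0.409363 m; 2√(D_R t) = 3.293 m; argument = (3.85 − 0.409363)/3.293 = 1.045.
C = C₀ × ½·erfc(1.045) = 1150 × 0.06972 = 80.2 mg/L.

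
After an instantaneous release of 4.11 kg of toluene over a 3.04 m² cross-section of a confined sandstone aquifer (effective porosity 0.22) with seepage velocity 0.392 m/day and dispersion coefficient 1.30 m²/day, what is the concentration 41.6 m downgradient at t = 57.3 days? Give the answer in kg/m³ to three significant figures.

0.0588 kg/m³

For an instantaneous plane source, C(x,t) = M/(n_e·A·√(4πDt)) · exp(−(x−vt)²/(4Dt)), with n_e·A the pore (flow) area.
Plume center vt = 0.392 × 57.3 = 22.4616 m, so the well at 41.6 m is 19.1384 m downgradient of the peak.
√(4πDt) = 30.60 m, giving peak height M/(n_e·A·√(4πDt)) = 4.11/(0.22 × 3.04 × 30.60) = 0.2008 kg/m³.
(x−vt)²/(4Dt) = (19.1384)²/(4 × 1.30 × 57.3) = 1.229; exp(−1.229) = 0.2926.
C = 0.2008 × 0.2926 = 0.0588 kg/m³.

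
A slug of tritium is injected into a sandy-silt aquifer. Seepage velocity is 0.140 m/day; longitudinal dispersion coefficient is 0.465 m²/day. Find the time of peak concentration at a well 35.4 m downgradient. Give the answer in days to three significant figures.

For the 1D instantaneous-source solution, setting ∂C/∂t = 0 at fixed x gives v²t² + 2Dt − x² = 0, so t = (√(D² + v²x²) − D)/v².
√(D² + v²x²) = √(0.465² + 0.140² × 35.4²) = 4.978; v² = 0.0196.
t = (4.978 − 0.465)/0.0196 = 230 days (vs. the pure-advection estimate x/v = 253 d).

230 days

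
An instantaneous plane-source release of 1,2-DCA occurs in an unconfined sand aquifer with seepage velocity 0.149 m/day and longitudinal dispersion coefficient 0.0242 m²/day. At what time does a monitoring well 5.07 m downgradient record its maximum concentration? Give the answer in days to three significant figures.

33.0 days

For the 1D instantaneous-source solution, setting ∂C/∂t = 0 at fixed x gives v²t² + 2Dt − x² = 0, so t = (√(D² + v²x²) − D)/v².
√(D² + v²x²) = √(0.0242² + 0.149² × 5.07²) = 0.7558; v² = 0.022201.
t = (0.7558 − 0.0242)/0.022201 = 33.0 days (vs. the pure-advection estimate x/v = 34.0 d).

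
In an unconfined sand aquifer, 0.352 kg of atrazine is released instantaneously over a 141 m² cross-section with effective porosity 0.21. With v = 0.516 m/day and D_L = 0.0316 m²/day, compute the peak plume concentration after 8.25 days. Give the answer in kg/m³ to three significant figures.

0.00657 kg/m³

The peak of an instantaneous 1D plume sits at x = vt; there the Gaussian factor is 1 and C_max = M/(n_e·A·√(4πDt)), where n_e·A is the pore area the mass is dissolved in.
√(4πDt) = √(4π × 0.0316 × 8.25) = 1.810 m, so C_max = 0.352/(0.21 × 141 × 1.810) = 0.00657 kg/m³.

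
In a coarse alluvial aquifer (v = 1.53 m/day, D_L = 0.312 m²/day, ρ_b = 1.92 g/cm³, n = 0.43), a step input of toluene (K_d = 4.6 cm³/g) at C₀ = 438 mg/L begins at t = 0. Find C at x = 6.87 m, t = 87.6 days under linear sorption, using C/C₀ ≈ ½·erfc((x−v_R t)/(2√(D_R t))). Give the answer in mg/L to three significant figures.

150 mg/L

Retardation factor R = 1 + ρ_b·K_d/n = 1 + 1.92 × 4.6/0.43 = 21.54.
Sorption retards both mechanisms: v_R = v/R = 0.07103 m/day, D_R = D/R = 0.01448 m²/day.
v_R·t = 0.07103 × 87.6 = 6.222228 m; 2√(D_R t) = 2.253 m; argument = (6.87 − 6.222228)/2.253 = 0.2875.
C = C₀ × ½·erfc(0.2875) = 438 × 0.3422 = 150 mg/L.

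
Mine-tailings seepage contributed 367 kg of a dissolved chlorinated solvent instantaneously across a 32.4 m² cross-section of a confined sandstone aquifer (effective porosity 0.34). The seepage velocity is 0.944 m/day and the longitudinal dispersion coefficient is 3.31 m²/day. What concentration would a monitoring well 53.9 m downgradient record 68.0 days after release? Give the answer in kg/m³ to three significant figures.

0.557 kg/m³

For an instantaneous plane source, C(x,t) = M/(n_e·A·√(4πDt)) · exp(−(x−vt)²/(4Dt)), with n_e·A the pore (flow) area.
Plume center vt = 0.944 × 68.0 = 64.192 m, so the well at 53.9 m is 10.292 m upgradient of the peak.
√(4πDt) = 53.18 m, giving peak height M/(n_e·A·√(4πDt)) = 367/(0.34 × 32.4 × 53.18) = 0.6265 kg/m³.
(x−vt)²/(4Dt) = (-10.292)²/(4 × 3.31 × 68.0) = 0.1177; exp(−0.1177) = 0.8890.
C = 0.6265 × 0.8890 = 0.557 kg/m³.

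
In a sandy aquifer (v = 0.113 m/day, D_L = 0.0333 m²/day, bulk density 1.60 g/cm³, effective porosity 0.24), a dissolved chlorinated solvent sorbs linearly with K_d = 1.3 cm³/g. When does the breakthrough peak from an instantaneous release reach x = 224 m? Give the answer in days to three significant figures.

Retardation factor R = 1 + ρ_b·K_d/n = 1 + 1.60 × 1.3/0.24 = 9.667.
Sorption retards both mechanisms: v_R = v/R = 0.01169 m/day, D_R = D/R = 0.003445 m²/day.
Peak time from v_R²t² + 2D_R t − x² = 0: t = (√(D_R² + v_R²x²) − D_R)/v_R².
√(D_R² + v_R²x²) = √(0.003445² + 0.01169² × 224²) = 2.619; v_R² = 0.0001367.
t = (2.619 − 0.003445)/0.0001367 = 19100 days.

19100 days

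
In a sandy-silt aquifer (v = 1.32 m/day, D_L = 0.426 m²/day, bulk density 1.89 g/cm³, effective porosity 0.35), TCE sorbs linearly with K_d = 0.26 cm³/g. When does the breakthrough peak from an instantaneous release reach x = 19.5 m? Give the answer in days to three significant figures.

Retardation factor R = 1 + ρ_b·K_d/n = 1 + 1.89 × 0.26/0.35 = 2.404.
Sorption retards both mechanisms: v_R = v/R = 0.5491 m/day, D_R = D/R = 0.1772 m²/day.
Peak time from v_R²t² + 2D_R t − x² = 0: t = (√(D_R² + v_R²x²) − D_R)/v_R².
√(D_R² + v_R²x²) = √(0.1772² + 0.5491² × 19.5²) = 10.71; v_R² = 0.3015.
t = (10.71 − 0.1772)/0.3015 = 34.9 days.

34.9 days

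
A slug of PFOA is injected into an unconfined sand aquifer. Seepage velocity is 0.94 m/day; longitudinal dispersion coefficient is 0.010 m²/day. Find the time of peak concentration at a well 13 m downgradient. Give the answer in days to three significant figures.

13.8 days

For the 1D instantaneous-source solution, setting ∂C/∂t = 0 at fixed x gives v²t² + 2Dt − x² = 0, so t = (√(D² + v²x²) − D)/v².
√(D² + v²x²) = √(0.010² + 0.94² × 13²) = 12.22; v² = 0.8836.
t = (12.22 − 0.010)/0.8836 = 13.8 days (vs. the pure-advection estimate x/v = 13.8 d).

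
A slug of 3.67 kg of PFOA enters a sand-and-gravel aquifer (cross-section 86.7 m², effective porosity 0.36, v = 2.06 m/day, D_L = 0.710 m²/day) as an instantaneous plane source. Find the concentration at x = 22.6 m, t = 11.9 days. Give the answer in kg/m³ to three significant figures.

For an instantaneous plane source, C(x,t) = M/(n_e·A·√(4πDt)) · exp(−(x−vt)²/(4Dt)), with n_e·A the pore (flow) area.
Plume center vt = 2.06 × 11.9 = 24.514 m, so the well at 22.6 m is 1.914 m upgradient of the peak.
√(4πDt) = 10.30 m, giving peak height M/(n_e·A·√(4πDt)) = 3.67/(0.36 × 86.7 × 10.30) = 0.01142 kg/m³.
(x−vt)²/(4Dt) = (-1.914)²/(4 × 0.710 × 11.9) = 0.1084; exp(−0.1084) = 0.8973.
C = 0.01142 × 0.8973 = 0.0102 kg/m³.

0.0102 kg/m³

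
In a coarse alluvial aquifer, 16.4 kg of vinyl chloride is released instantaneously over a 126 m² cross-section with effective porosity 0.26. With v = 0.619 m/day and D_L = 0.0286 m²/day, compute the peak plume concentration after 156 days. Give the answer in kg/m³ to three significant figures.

The peak of an instantaneous 1D plume sits at x = vt; there the Gaussian factor is 1 and C_max = M/(n_e·A·√(4πDt)), where n_e·A is the pore area the mass is dissolved in.
√(4πDt) = √(4π × 0.0286 × 156) = 7.488 m, so C_max = 16.4/(0.26 × 126 × 7.488) = 0.0669 kg/m³.

0.0669 kg/m³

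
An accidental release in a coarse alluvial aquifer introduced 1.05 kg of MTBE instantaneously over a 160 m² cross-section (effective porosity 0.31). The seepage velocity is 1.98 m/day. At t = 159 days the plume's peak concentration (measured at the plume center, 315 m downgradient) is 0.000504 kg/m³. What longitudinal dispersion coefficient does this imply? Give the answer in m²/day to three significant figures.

At the plume center C_max = M/(n_e·A·√(4πDt)), so D = M²/(4πt·(n_e·A·C_max)²).
n_e·A·C_max = 0.31 × 160 × 0.000504 = 0.02500 kg/m.
D = 1.05²/(4π × 159 × 0.02500²) = 0.883 m²/day.

0.883 m²/day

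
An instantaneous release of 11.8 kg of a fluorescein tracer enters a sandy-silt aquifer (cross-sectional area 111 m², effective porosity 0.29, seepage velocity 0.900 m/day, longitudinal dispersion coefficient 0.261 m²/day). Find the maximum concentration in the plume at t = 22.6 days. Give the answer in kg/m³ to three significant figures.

The peak of an instantaneous 1D plume sits at x = vt; there the Gaussian factor is 1 and C_max = M/(n_e·A·√(4πDt)), where n_e·A is the pore area the mass is dissolved in.
√(4πDt) = √(4π × 0.261 × 22.6) = 8.610 m, so C_max = 11.8/(0.29 × 111 × 8.610) = 0.0426 kg/m³.

0.0426 kg/m³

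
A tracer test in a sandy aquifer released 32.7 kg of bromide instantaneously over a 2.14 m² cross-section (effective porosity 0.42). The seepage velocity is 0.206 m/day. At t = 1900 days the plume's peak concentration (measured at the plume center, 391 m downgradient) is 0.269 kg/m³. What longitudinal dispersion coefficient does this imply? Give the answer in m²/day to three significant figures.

At the plume center C_max = M/(n_e·A·√(4πDt)), so D = M²/(4πt·(n_e·A·C_max)²).
n_e·A·C_max = 0.42 × 2.14 × 0.269 = 0.2418 kg/m.
D = 32.7²/(4π × 1900 × 0.2418²) = 0.766 m²/day.

0.766 m²/day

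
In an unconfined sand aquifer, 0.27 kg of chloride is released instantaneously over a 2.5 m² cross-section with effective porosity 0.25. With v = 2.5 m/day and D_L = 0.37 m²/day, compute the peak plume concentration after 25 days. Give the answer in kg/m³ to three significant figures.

The peak of an instantaneous 1D plume sits at x = vt; there the Gaussian factor is 1 and C_max = M/(n_e·A·√(4πDt)), where n_e·A is the pore area the mass is dissolved in.
√(4πDt) = √(4π × 0.37 × 25) = 10.78 m, so C_max = 0.27/(0.25 × 2.5 × 10.78) = 0.0401 kg/m³.

0.0401 kg/m³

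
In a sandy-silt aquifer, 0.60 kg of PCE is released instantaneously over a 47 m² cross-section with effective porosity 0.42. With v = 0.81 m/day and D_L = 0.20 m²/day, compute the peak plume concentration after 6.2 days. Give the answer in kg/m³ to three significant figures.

0.00770 kg/m³

The peak of an instantaneous 1D plume sits at x = vt; there the Gaussian factor is 1 and C_max = M/(n_e·A·√(4πDt)), where n_e·A is the pore area the mass is dissolved in.
√(4πDt) = √(4π × 0.20 × 6.2) = 3.947 m, so C_max = 0.60/(0.42 × 47 × 3.947) = 0.00770 kg/m³.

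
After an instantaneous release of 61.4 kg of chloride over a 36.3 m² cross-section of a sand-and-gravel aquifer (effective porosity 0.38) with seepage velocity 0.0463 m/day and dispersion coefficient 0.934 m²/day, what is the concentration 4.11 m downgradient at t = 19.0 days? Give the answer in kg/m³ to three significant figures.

0.257 kg/m³

For an instantaneous plane source, C(x,t) = M/(n_e·A·√(4πDt)) · exp(−(x−vt)²/(4Dt)), with n_e·A the pore (flow) area.
Plume center vt = 0.0463 × 19.0 = 0.8797 m, so the well at 4.11 m is 3.2303 m downgradient of the peak.
√(4πDt) = 14.93 m, giving peak height M/(n_e·A·√(4πDt)) = 61.4/(0.38 × 36.3 × 14.93) = 0.2981 kg/m³.
(x−vt)²/(4Dt) = (3.2303)²/(4 × 0.934 × 19.0) = 0.1470; exp(−0.1470) = 0.8633.
C = 0.2981 × 0.8633 = 0.257 kg/m³.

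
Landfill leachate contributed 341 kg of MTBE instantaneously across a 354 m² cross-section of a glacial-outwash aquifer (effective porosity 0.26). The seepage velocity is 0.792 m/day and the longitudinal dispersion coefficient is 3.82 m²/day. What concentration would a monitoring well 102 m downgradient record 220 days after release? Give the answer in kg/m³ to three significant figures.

0.00763 kg/m³

For an instantaneous plane source, C(x,t) = M/(n_e·A·√(4πDt)) · exp(−(x−vt)²/(4Dt)), with n_e·A the pore (flow) area.
Plume center vt = 0.792 × 220 = 174.24 m, so the well at 102 m is 72.24 m upgradient of the peak.
√(4πDt) = 102.8 m, giving peak height M/(n_e·A·√(4πDt)) = 341/(0.26 × 354 × 102.8) = 0.03604 kg/m³.
(x−vt)²/(4Dt) = (-72.24)²/(4 × 3.82 × 220) = 1.552; exp(−1.552) = 0.2118.
C = 0.03604 × 0.2118 = 0.00763 kg/m³.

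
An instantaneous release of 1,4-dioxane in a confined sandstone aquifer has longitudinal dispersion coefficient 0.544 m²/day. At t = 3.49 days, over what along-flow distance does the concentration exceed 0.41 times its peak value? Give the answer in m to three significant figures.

The plume is Gaussian with σ = √(2Dt) = √(2 × 0.544 × 3.49) = 1.949 m.
C/C_peak = exp(−Δx²/(2σ²)) = 0.41 ⇒ Δx = σ·√(−2 ln 0.41) = 1.949 × 1.335 = 2.602 m.
Width = 2Δx = 5.20 m.

5.20 m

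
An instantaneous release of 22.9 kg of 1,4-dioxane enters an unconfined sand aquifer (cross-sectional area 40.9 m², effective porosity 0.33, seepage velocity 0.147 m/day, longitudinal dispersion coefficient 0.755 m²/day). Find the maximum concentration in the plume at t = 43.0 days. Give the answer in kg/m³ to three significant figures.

The peak of an instantaneous 1D plume sits at x = vt; there the Gaussian factor is 1 and C_max = M/(n_e·A·√(4πDt)), where n_e·A is the pore area the mass is dissolved in.
√(4πDt) = √(4π × 0.755 × 43.0) = 20.20 m, so C_max = 22.9/(0.33 × 40.9 × 20.20) = 0.0840 kg/m³.

0.0840 kg/m³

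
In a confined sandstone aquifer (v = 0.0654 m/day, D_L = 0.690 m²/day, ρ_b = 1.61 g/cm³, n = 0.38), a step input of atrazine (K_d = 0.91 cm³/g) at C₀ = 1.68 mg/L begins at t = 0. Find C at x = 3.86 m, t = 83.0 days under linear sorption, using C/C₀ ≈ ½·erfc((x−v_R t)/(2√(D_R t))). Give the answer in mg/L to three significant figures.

Retardation factor R = 1 + ρ_b·K_d/n = 1 + 1.61 × 0.91/0.38 = 4.856.
Sorption retards both mechanisms: v_R = v/R = 0.01347 m/day, D_R = D/R = 0.1421 m²/day.
v_R·t = 0.01347 × 83.0 = 1.11801 m; 2√(D_R t) = 6.869 m; argument = (3.86 − 1.11801)/6.869 = 0.3992.
C = C₀ × ½·erfc(0.3992) = 1.68 × 0.2862 = 0.481 mg/L.

0.481 mg/L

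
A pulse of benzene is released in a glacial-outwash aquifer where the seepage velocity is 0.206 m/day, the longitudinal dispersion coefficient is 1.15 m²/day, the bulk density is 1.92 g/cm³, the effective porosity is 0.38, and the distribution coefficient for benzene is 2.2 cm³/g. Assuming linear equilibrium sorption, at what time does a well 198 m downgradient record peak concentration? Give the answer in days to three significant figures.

11300 days

Retardation factor R = 1 + ρ_b·K_d/n = 1 + 1.92 × 2.2/0.38 = 12.12.
Sorption retards both mechanisms: v_R = v/R = 0.01700 m/day, D_R = D/R = 0.09488 m²/day.
Peak time from v_R²t² + 2D_R t − x² = 0: t = (√(D_R² + v_R²x²) − D_R)/v_R².
√(D_R² + v_R²x²) = √(0.09488² + 0.01700² × 198²) = 3.367; v_R² = 0.0002890.
t = (3.367 − 0.09488)/0.0002890 = 11300 days.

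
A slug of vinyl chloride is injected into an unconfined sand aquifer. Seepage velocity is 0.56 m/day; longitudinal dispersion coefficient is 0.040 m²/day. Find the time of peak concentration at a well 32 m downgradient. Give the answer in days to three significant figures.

57.0 days

For the 1D instantaneous-source solution, setting ∂C/∂t = 0 at fixed x gives v²t² + 2Dt − x² = 0, so t = (√(D² + v²x²) − D)/v².
√(D² + v²x²) = √(0.040² + 0.56² × 32²) = 17.92; v² = 0.3136.
t = (17.92 − 0.040)/0.3136 = 57.0 days (vs. the pure-advection estimate x/v = 57.1 d).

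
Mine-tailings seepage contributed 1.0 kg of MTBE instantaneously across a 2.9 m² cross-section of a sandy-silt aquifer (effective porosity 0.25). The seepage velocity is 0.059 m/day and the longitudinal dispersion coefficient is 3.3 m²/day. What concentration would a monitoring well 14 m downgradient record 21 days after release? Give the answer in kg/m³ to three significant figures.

For an instantaneous plane source, C(x,t) = M/(n_e·A·√(4πDt)) · exp(−(x−vt)²/(4Dt)), with n_e·A the pore (flow) area.
Plume center vt = 0.059 × 21 = 1.239 m, so the well at 14 m is 12.761 m downgradient of the peak.
√(4πDt) = 29.51 m, giving peak height M/(n_e·A·√(4πDt)) = 1.0/(0.25 × 2.9 × 29.51) = 0.04674 kg/m³.
(x−vt)²/(4Dt) = (12.761)²/(4 × 3.3 × 21) = 0.5875; exp(−0.5875) = 0.5557.
C = 0.04674 × 0.5557 = 0.0260 kg/m³.

0.0260 kg/m³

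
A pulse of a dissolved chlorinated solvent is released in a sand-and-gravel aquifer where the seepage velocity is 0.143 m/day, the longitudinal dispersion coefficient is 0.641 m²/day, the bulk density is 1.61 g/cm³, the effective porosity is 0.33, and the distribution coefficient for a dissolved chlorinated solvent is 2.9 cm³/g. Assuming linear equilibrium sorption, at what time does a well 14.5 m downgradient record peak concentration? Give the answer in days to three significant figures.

1130 days

Retardation factor R = 1 + ρ_b·K_d/n = 1 + 1.61 × 2.9/0.33 = 15.15.
Sorption retards both mechanisms: v_R = v/R = 0.009439 m/day, D_R = D/R = 0.04231 m²/day.
Peak time from v_R²t² + 2D_R t − x² = 0: t = (√(D_R² + v_R²x²) − D_R)/v_R².
√(D_R² + v_R²x²) = √(0.04231² + 0.009439² × 14.5²) = 0.1433; v_R² = 8.909e-05.
t = (0.1433 − 0.04231)/8.909e-05 = 1130 days.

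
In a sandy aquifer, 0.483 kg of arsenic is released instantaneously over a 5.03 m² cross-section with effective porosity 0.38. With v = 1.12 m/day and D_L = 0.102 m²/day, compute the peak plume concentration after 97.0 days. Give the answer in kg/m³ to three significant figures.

0.0227 kg/m³

The peak of an instantaneous 1D plume sits at x = vt; there the Gaussian factor is 1 and C_max = M/(n_e·A·√(4πDt)), where n_e·A is the pore area the mass is dissolved in.
√(4πDt) = √(4π × 0.102 × 97.0) = 11.15 m, so C_max = 0.483/(0.38 × 5.03 × 11.15) = 0.0227 kg/m³.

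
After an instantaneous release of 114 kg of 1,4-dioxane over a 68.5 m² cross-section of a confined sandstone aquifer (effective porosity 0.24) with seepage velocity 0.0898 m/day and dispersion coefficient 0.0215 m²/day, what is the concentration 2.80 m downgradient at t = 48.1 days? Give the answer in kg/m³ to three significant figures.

1.10 kg/m³

For an instantaneous plane source, C(x,t) = M/(n_e·A·√(4πDt)) · exp(−(x−vt)²/(4Dt)), with n_e·A the pore (flow) area.
Plume center vt = 0.0898 × 48.1 = 4.31938 m, so the well at 2.80 m is 1.51938 m upgradient of the peak.
√(4πDt) = 3.605 m, giving peak height M/(n_e·A·√(4πDt)) = 114/(0.24 × 68.5 × 3.605) = 1.924 kg/m³.
(x−vt)²/(4Dt) = (-1.51938)²/(4 × 0.0215 × 48.1) = 0.5581; exp(−0.5581) = 0.5723.
C = 1.924 × 0.5723 = 1.10 kg/m³.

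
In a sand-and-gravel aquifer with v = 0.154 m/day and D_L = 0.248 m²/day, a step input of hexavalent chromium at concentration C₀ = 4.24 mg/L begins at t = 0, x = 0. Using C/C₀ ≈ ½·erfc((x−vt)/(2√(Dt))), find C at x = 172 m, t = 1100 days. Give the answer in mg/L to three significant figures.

For a continuous step input, C/C₀ ≈ ½·erfc((x−vt)/(2√(Dt))).
vt = 0.154 × 1100 = 169.4 m and 2√(Dt) = 2√(0.248 × 1100) = 33.03 m.
Argument (x−vt)/(2√(Dt)) = (172 − 169.4)/33.03 = 0.07872; ½·erfc(0.07872) = 0.4557.
C = 4.24 × 0.4557 = 1.93 mg/L.

1.93 mg/L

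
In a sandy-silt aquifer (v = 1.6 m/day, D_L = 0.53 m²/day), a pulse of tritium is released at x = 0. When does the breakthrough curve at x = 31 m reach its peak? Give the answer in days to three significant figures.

19.2 days

For the 1D instantaneous-source solution, setting ∂C/∂t = 0 at fixed x gives v²t² + 2Dt − x² = 0, so t = (√(D² + v²x²) − D)/v².
√(D² + v²x²) = √(0.53² + 1.6² × 31²) = 49.60; v² = 2.56.
t = (49.60 − 0.53)/2.56 = 19.2 days (vs. the pure-advection estimate x/v = 19.4 d).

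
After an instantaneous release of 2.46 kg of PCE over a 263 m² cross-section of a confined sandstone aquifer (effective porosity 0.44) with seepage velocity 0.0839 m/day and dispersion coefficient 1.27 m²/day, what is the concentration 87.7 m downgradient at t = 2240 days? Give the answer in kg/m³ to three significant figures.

4.65e-05 kg/m³

For an instantaneous plane source, C(x,t) = M/(n_e·A·√(4πDt)) · exp(−(x−vt)²/(4Dt)), with n_e·A the pore (flow) area.
Plume center vt = 0.0839 × 2240 = 187.936 m, so the well at 87.7 m is 100.236 m upgradient of the peak.
√(4πDt) = 189.1 m, giving peak height M/(n_e·A·√(4πDt)) = 2.46/(0.44 × 263 × 189.1) = 0.0001124 kg/m³.
(x−vt)²/(4Dt) = (-100.236)²/(4 × 1.27 × 2240) = 0.8829; exp(−0.8829) = 0.4136.
C = 0.0001124 × 0.4136 = 4.65e-05 kg/m³.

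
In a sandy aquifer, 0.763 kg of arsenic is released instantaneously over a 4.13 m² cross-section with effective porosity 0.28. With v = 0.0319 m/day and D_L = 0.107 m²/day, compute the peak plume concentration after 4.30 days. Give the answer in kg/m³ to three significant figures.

0.274 kg/m³

The peak of an instantaneous 1D plume sits at x = vt; there the Gaussian factor is 1 and C_max = M/(n_e·A·√(4πDt)), where n_e·A is the pore area the mass is dissolved in.
√(4πDt) = √(4π × 0.107 × 4.30) = 2.405 m, so C_max = 0.763/(0.28 × 4.13 × 2.405) = 0.274 kg/m³.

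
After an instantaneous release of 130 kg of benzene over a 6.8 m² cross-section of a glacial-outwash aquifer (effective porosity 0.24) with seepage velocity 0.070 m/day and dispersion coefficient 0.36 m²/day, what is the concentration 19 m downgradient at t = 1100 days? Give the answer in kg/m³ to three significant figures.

0.135 kg/m³

For an instantaneous plane source, C(x,t) = M/(n_e·A·√(4πDt)) · exp(−(x−vt)²/(4Dt)), with n_e·A the pore (flow) area.
Plume center vt = 0.070 × 1100 = 77 m, so the well at 19 m is 58 m upgradient of the peak.
√(4πDt) = 70.54 m, giving peak height M/(n_e·A·√(4πDt)) = 130/(0.24 × 6.8 × 70.54) = 1.129 kg/m³.
(x−vt)²/(4Dt) = (-58)²/(4 × 0.36 × 1100) = 2.124; exp(−2.124) = 0.1196.
C = 1.129 × 0.1196 = 0.135 kg/m³.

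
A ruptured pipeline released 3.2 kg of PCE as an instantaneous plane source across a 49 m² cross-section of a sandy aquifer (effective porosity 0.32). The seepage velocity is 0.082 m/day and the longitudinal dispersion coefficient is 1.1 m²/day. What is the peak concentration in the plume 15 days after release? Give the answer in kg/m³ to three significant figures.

0.0142 kg/m³

The peak of an instantaneous 1D plume sits at x = vt; there the Gaussian factor is 1 and C_max = M/(n_e·A·√(4πDt)), where n_e·A is the pore area the mass is dissolved in.
√(4πDt) = √(4π × 1.1 × 15) = 14.40 m, so C_max = 3.2/(0.32 × 49 × 14.40) = 0.0142 kg/m³.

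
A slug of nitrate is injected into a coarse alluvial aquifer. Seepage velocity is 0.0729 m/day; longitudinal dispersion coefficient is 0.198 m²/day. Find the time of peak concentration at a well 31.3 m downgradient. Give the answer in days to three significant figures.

For the 1D instantaneous-source solution, setting ∂C/∂t = 0 at fixed x gives v²t² + 2Dt − x² = 0, so t = (√(D² + v²x²) − D)/v².
√(D² + v²x²) = √(0.198² + 0.0729² × 31.3²) = 2.290; v² = 0.00531441.
t = (2.290 − 0.198)/0.00531441 = 394 days (vs. the pure-advection estimate x/v = 429 d).

394 days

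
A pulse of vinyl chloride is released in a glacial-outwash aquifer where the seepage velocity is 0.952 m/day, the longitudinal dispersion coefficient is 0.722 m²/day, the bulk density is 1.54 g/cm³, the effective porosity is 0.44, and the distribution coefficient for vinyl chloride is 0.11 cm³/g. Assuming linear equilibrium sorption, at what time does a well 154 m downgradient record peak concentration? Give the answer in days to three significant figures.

223 days

Retardation factor R = 1 + ρ_b·K_d/n = 1 + 1.54 × 0.11/0.44 = 1.385.
Sorption retards both mechanisms: v_R = v/R = 0.6874 m/day, D_R = D/R = 0.5213 m²/day.
Peak time from v_R²t² + 2D_R t − x² = 0: t = (√(D_R² + v_R²x²) − D_R)/v_R².
√(D_R² + v_R²x²) = √(0.5213² + 0.6874² × 154²) = 105.9; v_R² = 0.4725.
t = (105.9 − 0.5213)/0.4725 = 223 days.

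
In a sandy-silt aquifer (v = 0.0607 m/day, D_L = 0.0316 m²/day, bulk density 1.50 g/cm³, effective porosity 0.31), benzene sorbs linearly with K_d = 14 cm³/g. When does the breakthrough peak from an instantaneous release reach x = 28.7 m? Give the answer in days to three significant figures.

Retardation factor R = 1 + ρ_b·K_d/n = 1 + 1.50 × 14/0.31 = 68.74.
Sorption retards both mechanisms: v_R = v/R = 0.0008830 m/day, D_R = D/R = 0.0004597 m²/day.
Peak time from v_R²t² + 2D_R t − x² = 0: t = (√(D_R² + v_R²x²) − D_R)/v_R².
√(D_R² + v_R²x²) = √(0.0004597² + 0.0008830² × 28.7²) = 0.02535; v_R² = 7.797e-07.
t = (0.02535 − 0.0004597)/7.797e-07 = 31900 days.

31900 days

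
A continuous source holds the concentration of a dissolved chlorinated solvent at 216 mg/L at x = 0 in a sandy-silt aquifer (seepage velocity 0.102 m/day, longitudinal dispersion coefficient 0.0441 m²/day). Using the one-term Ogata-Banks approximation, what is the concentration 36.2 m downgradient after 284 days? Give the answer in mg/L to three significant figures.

16.0 mg/L

For a continuous step input, C/C₀ ≈ ½·erfc((x−vt)/(2√(Dt))).
vt = 0.102 × 284 = 28.968 m and 2√(Dt) = 2√(0.0441 × 284) = 7.078 m.
Argument (x−vt)/(2√(Dt)) = (36.2 − 28.968)/7.078 = 1.022; ½·erfc(1.022) = 0.07418.
C = 216 × 0.07418 = 16.0 mg/L.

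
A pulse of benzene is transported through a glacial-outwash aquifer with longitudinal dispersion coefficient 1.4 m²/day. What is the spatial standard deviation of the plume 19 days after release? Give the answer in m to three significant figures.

7.29 m

Dispersive spreading gives a Gaussian with σ² = 2Dt; advection only shifts the center.
σ = √(2 × 1.4 × 19) = 7.29 m.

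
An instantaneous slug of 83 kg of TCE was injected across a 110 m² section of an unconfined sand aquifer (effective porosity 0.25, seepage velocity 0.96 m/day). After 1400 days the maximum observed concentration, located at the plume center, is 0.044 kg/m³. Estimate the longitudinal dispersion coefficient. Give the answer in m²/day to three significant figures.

0.267 m²/day

At the plume center C_max = M/(n_e·A·√(4πDt)), so D = M²/(4πt·(n_e·A·C_max)²).
n_e·A·C_max = 0.25 × 110 × 0.044 = 1.210 kg/m.
D = 83²/(4π × 1400 × 1.210²) = 0.267 m²/day.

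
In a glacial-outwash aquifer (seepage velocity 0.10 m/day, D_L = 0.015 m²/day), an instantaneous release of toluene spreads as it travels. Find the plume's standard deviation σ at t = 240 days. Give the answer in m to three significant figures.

Dispersive spreading gives a Gaussian with σ² = 2Dt; advection only shifts the center.
σ = √(2 × 0.015 × 240) = 2.68 m.

2.68 m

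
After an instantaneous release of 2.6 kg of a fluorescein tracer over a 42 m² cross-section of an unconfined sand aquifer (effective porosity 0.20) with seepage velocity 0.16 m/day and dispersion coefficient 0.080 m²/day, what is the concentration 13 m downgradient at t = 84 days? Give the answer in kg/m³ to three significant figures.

0.0334 kg/m³

For an instantaneous plane source, C(x,t) = M/(n_e·A·√(4πDt)) · exp(−(x−vt)²/(4Dt)), with n_e·A the pore (flow) area.
Plume center vt = 0.16 × 84 = 13.44 m, so the well at 13 m is 0.44 m upgradient of the peak.
√(4πDt) = 9.189 m, giving peak height M/(n_e·A·√(4πDt)) = 2.6/(0.20 × 42 × 9.189) = 0.03368 kg/m³.
(x−vt)²/(4Dt) = (-0.44)²/(4 × 0.080 × 84) = 0.007202; exp(−0.007202) = 0.9928.
C = 0.03368 × 0.9928 = 0.0334 kg/m³.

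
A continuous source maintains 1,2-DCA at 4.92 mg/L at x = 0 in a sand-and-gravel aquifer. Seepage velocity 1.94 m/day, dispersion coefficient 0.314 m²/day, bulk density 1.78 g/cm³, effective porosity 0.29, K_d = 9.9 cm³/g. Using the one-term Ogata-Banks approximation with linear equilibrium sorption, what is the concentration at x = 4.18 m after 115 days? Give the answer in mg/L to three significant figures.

1.47 mg/L

Retardation factor R = 1 + ρ_b·K_d/n = 1 + 1.78 × 9.9/0.29 = 61.77.
Sorption retards both mechanisms: v_R = v/R = 0.03141 m/day, D_R = D/R = 0.005083 m²/day.
v_R·t = 0.03141 × 115 = 3.61215 m; 2√(D_R t) = 1.529 m; argument = (4.18 − 3.61215)/1.529 = 0.3714.
C = C₀ × ½·erfc(0.3714) = 4.92 × 0.2997 = 1.47 mg/L.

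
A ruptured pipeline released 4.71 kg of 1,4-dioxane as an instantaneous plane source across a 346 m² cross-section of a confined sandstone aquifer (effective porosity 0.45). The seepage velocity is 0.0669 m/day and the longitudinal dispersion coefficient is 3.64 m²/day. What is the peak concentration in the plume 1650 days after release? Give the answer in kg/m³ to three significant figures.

The peak of an instantaneous 1D plume sits at x = vt; there the Gaussian factor is 1 and C_max = M/(n_e·A·√(4πDt)), where n_e·A is the pore area the mass is dissolved in.
√(4πDt) = √(4π × 3.64 × 1650) = 274.7 m, so C_max = 4.71/(0.45 × 346 × 274.7) = 0.000110 kg/m³.

0.000110 kg/m³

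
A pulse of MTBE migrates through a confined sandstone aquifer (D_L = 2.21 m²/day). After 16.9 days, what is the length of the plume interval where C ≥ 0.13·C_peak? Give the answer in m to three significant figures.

The plume is Gaussian with σ = √(2Dt) = √(2 × 2.21 × 16.9) = 8.643 m.
C/C_peak = exp(−Δx²/(2σ²)) = 0.13 ⇒ Δx = σ·√(−2 ln 0.13) = 8.643 × 2.020 = 17.46 m.
Width = 2Δx = 34.9 m.

34.9 m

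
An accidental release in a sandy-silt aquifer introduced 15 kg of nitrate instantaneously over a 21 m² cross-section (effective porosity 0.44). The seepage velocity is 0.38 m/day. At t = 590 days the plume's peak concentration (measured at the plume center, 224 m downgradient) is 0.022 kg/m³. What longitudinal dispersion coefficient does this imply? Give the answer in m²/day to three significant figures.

At the plume center C_max = M/(n_e·A·√(4πDt)), so D = M²/(4πt·(n_e·A·C_max)²).
n_e·A·C_max = 0.44 × 21 × 0.022 = 0.2033 kg/m.
D = 15²/(4π × 590 × 0.2033²) = 0.734 m²/day.

0.734 m²/day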